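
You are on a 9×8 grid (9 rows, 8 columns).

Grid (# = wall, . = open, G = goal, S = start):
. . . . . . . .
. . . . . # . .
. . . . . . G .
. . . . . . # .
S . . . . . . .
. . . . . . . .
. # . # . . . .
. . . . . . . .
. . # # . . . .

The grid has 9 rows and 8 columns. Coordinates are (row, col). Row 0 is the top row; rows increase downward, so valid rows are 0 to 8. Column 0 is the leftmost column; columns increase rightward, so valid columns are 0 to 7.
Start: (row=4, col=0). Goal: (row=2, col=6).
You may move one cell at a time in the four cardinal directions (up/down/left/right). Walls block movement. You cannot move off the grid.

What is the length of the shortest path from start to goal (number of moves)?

Answer: Shortest path length: 8

Derivation:
BFS from (row=4, col=0) until reaching (row=2, col=6):
  Distance 0: (row=4, col=0)
  Distance 1: (row=3, col=0), (row=4, col=1), (row=5, col=0)
  Distance 2: (row=2, col=0), (row=3, col=1), (row=4, col=2), (row=5, col=1), (row=6, col=0)
  Distance 3: (row=1, col=0), (row=2, col=1), (row=3, col=2), (row=4, col=3), (row=5, col=2), (row=7, col=0)
  Distance 4: (row=0, col=0), (row=1, col=1), (row=2, col=2), (row=3, col=3), (row=4, col=4), (row=5, col=3), (row=6, col=2), (row=7, col=1), (row=8, col=0)
  Distance 5: (row=0, col=1), (row=1, col=2), (row=2, col=3), (row=3, col=4), (row=4, col=5), (row=5, col=4), (row=7, col=2), (row=8, col=1)
  Distance 6: (row=0, col=2), (row=1, col=3), (row=2, col=4), (row=3, col=5), (row=4, col=6), (row=5, col=5), (row=6, col=4), (row=7, col=3)
  Distance 7: (row=0, col=3), (row=1, col=4), (row=2, col=5), (row=4, col=7), (row=5, col=6), (row=6, col=5), (row=7, col=4)
  Distance 8: (row=0, col=4), (row=2, col=6), (row=3, col=7), (row=5, col=7), (row=6, col=6), (row=7, col=5), (row=8, col=4)  <- goal reached here
One shortest path (8 moves): (row=4, col=0) -> (row=4, col=1) -> (row=4, col=2) -> (row=4, col=3) -> (row=4, col=4) -> (row=4, col=5) -> (row=3, col=5) -> (row=2, col=5) -> (row=2, col=6)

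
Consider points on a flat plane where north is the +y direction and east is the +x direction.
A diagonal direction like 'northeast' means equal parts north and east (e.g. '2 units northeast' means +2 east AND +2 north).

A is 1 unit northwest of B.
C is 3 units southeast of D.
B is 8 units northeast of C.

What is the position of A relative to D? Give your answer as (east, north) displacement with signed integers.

Answer: A is at (east=10, north=6) relative to D.

Derivation:
Place D at the origin (east=0, north=0).
  C is 3 units southeast of D: delta (east=+3, north=-3); C at (east=3, north=-3).
  B is 8 units northeast of C: delta (east=+8, north=+8); B at (east=11, north=5).
  A is 1 unit northwest of B: delta (east=-1, north=+1); A at (east=10, north=6).
Therefore A relative to D: (east=10, north=6).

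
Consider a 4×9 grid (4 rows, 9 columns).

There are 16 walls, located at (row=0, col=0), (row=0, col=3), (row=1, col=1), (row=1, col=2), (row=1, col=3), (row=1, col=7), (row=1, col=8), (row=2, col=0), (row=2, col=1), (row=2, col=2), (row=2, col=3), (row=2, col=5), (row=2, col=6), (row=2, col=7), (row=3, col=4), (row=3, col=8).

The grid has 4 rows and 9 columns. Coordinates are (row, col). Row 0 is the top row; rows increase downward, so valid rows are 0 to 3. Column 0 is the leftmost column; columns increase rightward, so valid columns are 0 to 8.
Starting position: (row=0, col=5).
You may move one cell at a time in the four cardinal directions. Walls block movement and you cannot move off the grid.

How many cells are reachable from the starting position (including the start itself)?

BFS flood-fill from (row=0, col=5):
  Distance 0: (row=0, col=5)
  Distance 1: (row=0, col=4), (row=0, col=6), (row=1, col=5)
  Distance 2: (row=0, col=7), (row=1, col=4), (row=1, col=6)
  Distance 3: (row=0, col=8), (row=2, col=4)
Total reachable: 9 (grid has 20 open cells total)

Answer: Reachable cells: 9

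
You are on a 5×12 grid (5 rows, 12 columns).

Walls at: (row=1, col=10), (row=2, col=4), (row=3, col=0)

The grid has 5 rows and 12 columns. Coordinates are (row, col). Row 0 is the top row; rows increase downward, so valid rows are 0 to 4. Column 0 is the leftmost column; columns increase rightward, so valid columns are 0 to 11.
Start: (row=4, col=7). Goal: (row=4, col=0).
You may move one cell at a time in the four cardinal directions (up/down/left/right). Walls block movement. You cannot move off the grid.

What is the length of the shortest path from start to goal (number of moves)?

Answer: Shortest path length: 7

Derivation:
BFS from (row=4, col=7) until reaching (row=4, col=0):
  Distance 0: (row=4, col=7)
  Distance 1: (row=3, col=7), (row=4, col=6), (row=4, col=8)
  Distance 2: (row=2, col=7), (row=3, col=6), (row=3, col=8), (row=4, col=5), (row=4, col=9)
  Distance 3: (row=1, col=7), (row=2, col=6), (row=2, col=8), (row=3, col=5), (row=3, col=9), (row=4, col=4), (row=4, col=10)
  Distance 4: (row=0, col=7), (row=1, col=6), (row=1, col=8), (row=2, col=5), (row=2, col=9), (row=3, col=4), (row=3, col=10), (row=4, col=3), (row=4, col=11)
  Distance 5: (row=0, col=6), (row=0, col=8), (row=1, col=5), (row=1, col=9), (row=2, col=10), (row=3, col=3), (row=3, col=11), (row=4, col=2)
  Distance 6: (row=0, col=5), (row=0, col=9), (row=1, col=4), (row=2, col=3), (row=2, col=11), (row=3, col=2), (row=4, col=1)
  Distance 7: (row=0, col=4), (row=0, col=10), (row=1, col=3), (row=1, col=11), (row=2, col=2), (row=3, col=1), (row=4, col=0)  <- goal reached here
One shortest path (7 moves): (row=4, col=7) -> (row=4, col=6) -> (row=4, col=5) -> (row=4, col=4) -> (row=4, col=3) -> (row=4, col=2) -> (row=4, col=1) -> (row=4, col=0)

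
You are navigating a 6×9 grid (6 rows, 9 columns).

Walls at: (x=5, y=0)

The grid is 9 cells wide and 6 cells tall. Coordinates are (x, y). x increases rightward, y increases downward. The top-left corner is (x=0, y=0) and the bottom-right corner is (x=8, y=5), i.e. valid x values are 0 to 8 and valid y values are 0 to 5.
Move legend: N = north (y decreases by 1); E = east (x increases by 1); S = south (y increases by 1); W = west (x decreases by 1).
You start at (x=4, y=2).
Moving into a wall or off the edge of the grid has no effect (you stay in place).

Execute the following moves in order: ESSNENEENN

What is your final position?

Answer: Final position: (x=8, y=0)

Derivation:
Start: (x=4, y=2)
  E (east): (x=4, y=2) -> (x=5, y=2)
  S (south): (x=5, y=2) -> (x=5, y=3)
  S (south): (x=5, y=3) -> (x=5, y=4)
  N (north): (x=5, y=4) -> (x=5, y=3)
  E (east): (x=5, y=3) -> (x=6, y=3)
  N (north): (x=6, y=3) -> (x=6, y=2)
  E (east): (x=6, y=2) -> (x=7, y=2)
  E (east): (x=7, y=2) -> (x=8, y=2)
  N (north): (x=8, y=2) -> (x=8, y=1)
  N (north): (x=8, y=1) -> (x=8, y=0)
Final: (x=8, y=0)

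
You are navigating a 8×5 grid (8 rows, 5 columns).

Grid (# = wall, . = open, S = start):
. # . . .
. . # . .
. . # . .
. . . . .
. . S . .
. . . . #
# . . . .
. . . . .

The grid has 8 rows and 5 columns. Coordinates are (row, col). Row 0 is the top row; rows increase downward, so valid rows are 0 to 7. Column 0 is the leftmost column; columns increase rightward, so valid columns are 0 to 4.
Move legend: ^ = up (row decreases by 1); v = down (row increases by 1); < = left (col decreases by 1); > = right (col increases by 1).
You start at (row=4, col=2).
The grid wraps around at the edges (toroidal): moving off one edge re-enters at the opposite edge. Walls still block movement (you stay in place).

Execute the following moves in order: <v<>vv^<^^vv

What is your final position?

Answer: Final position: (row=6, col=1)

Derivation:
Start: (row=4, col=2)
  < (left): (row=4, col=2) -> (row=4, col=1)
  v (down): (row=4, col=1) -> (row=5, col=1)
  < (left): (row=5, col=1) -> (row=5, col=0)
  > (right): (row=5, col=0) -> (row=5, col=1)
  v (down): (row=5, col=1) -> (row=6, col=1)
  v (down): (row=6, col=1) -> (row=7, col=1)
  ^ (up): (row=7, col=1) -> (row=6, col=1)
  < (left): blocked, stay at (row=6, col=1)
  ^ (up): (row=6, col=1) -> (row=5, col=1)
  ^ (up): (row=5, col=1) -> (row=4, col=1)
  v (down): (row=4, col=1) -> (row=5, col=1)
  v (down): (row=5, col=1) -> (row=6, col=1)
Final: (row=6, col=1)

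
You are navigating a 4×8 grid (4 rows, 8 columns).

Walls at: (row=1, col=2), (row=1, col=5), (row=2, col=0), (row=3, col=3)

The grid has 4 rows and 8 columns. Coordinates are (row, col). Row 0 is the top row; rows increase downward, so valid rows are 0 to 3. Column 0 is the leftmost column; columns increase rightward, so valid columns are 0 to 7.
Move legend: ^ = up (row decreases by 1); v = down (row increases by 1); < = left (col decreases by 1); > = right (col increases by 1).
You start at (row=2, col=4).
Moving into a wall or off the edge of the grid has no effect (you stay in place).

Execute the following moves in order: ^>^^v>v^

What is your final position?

Start: (row=2, col=4)
  ^ (up): (row=2, col=4) -> (row=1, col=4)
  > (right): blocked, stay at (row=1, col=4)
  ^ (up): (row=1, col=4) -> (row=0, col=4)
  ^ (up): blocked, stay at (row=0, col=4)
  v (down): (row=0, col=4) -> (row=1, col=4)
  > (right): blocked, stay at (row=1, col=4)
  v (down): (row=1, col=4) -> (row=2, col=4)
  ^ (up): (row=2, col=4) -> (row=1, col=4)
Final: (row=1, col=4)

Answer: Final position: (row=1, col=4)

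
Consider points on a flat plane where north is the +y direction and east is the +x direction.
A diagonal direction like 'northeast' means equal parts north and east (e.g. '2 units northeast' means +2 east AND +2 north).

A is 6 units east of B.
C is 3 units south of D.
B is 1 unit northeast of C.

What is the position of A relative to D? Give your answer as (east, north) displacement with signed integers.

Answer: A is at (east=7, north=-2) relative to D.

Derivation:
Place D at the origin (east=0, north=0).
  C is 3 units south of D: delta (east=+0, north=-3); C at (east=0, north=-3).
  B is 1 unit northeast of C: delta (east=+1, north=+1); B at (east=1, north=-2).
  A is 6 units east of B: delta (east=+6, north=+0); A at (east=7, north=-2).
Therefore A relative to D: (east=7, north=-2).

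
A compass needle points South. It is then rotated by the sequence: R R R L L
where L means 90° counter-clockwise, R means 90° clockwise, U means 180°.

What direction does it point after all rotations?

Answer: Final heading: West

Derivation:
Start: South
  R (right (90° clockwise)) -> West
  R (right (90° clockwise)) -> North
  R (right (90° clockwise)) -> East
  L (left (90° counter-clockwise)) -> North
  L (left (90° counter-clockwise)) -> West
Final: West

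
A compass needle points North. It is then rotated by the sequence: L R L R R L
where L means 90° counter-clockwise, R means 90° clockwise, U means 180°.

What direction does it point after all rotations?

Start: North
  L (left (90° counter-clockwise)) -> West
  R (right (90° clockwise)) -> North
  L (left (90° counter-clockwise)) -> West
  R (right (90° clockwise)) -> North
  R (right (90° clockwise)) -> East
  L (left (90° counter-clockwise)) -> North
Final: North

Answer: Final heading: North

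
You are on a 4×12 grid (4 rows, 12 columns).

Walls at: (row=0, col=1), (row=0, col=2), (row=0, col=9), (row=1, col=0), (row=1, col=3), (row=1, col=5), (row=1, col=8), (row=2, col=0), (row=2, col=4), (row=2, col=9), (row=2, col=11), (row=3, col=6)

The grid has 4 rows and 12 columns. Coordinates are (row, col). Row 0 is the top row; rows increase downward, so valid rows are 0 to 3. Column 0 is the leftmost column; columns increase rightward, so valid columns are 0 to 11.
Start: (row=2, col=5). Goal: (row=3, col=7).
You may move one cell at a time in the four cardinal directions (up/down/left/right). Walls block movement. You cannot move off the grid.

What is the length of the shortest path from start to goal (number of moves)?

BFS from (row=2, col=5) until reaching (row=3, col=7):
  Distance 0: (row=2, col=5)
  Distance 1: (row=2, col=6), (row=3, col=5)
  Distance 2: (row=1, col=6), (row=2, col=7), (row=3, col=4)
  Distance 3: (row=0, col=6), (row=1, col=7), (row=2, col=8), (row=3, col=3), (row=3, col=7)  <- goal reached here
One shortest path (3 moves): (row=2, col=5) -> (row=2, col=6) -> (row=2, col=7) -> (row=3, col=7)

Answer: Shortest path length: 3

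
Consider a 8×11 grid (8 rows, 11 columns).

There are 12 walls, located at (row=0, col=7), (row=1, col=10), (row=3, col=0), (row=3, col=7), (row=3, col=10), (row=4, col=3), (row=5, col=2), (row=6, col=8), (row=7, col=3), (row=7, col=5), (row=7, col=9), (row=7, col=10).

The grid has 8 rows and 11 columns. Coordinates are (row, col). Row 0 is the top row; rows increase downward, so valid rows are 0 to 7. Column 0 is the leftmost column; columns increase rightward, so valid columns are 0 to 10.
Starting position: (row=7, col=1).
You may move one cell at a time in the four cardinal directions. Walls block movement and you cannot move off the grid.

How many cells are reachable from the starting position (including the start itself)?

BFS flood-fill from (row=7, col=1):
  Distance 0: (row=7, col=1)
  Distance 1: (row=6, col=1), (row=7, col=0), (row=7, col=2)
  Distance 2: (row=5, col=1), (row=6, col=0), (row=6, col=2)
  Distance 3: (row=4, col=1), (row=5, col=0), (row=6, col=3)
  Distance 4: (row=3, col=1), (row=4, col=0), (row=4, col=2), (row=5, col=3), (row=6, col=4)
  Distance 5: (row=2, col=1), (row=3, col=2), (row=5, col=4), (row=6, col=5), (row=7, col=4)
  Distance 6: (row=1, col=1), (row=2, col=0), (row=2, col=2), (row=3, col=3), (row=4, col=4), (row=5, col=5), (row=6, col=6)
  Distance 7: (row=0, col=1), (row=1, col=0), (row=1, col=2), (row=2, col=3), (row=3, col=4), (row=4, col=5), (row=5, col=6), (row=6, col=7), (row=7, col=6)
  Distance 8: (row=0, col=0), (row=0, col=2), (row=1, col=3), (row=2, col=4), (row=3, col=5), (row=4, col=6), (row=5, col=7), (row=7, col=7)
  Distance 9: (row=0, col=3), (row=1, col=4), (row=2, col=5), (row=3, col=6), (row=4, col=7), (row=5, col=8), (row=7, col=8)
  Distance 10: (row=0, col=4), (row=1, col=5), (row=2, col=6), (row=4, col=8), (row=5, col=9)
  Distance 11: (row=0, col=5), (row=1, col=6), (row=2, col=7), (row=3, col=8), (row=4, col=9), (row=5, col=10), (row=6, col=9)
  Distance 12: (row=0, col=6), (row=1, col=7), (row=2, col=8), (row=3, col=9), (row=4, col=10), (row=6, col=10)
  Distance 13: (row=1, col=8), (row=2, col=9)
  Distance 14: (row=0, col=8), (row=1, col=9), (row=2, col=10)
  Distance 15: (row=0, col=9)
  Distance 16: (row=0, col=10)
Total reachable: 76 (grid has 76 open cells total)

Answer: Reachable cells: 76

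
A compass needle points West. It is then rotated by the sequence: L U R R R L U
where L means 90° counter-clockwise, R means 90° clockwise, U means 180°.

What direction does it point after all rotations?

Answer: Final heading: North

Derivation:
Start: West
  L (left (90° counter-clockwise)) -> South
  U (U-turn (180°)) -> North
  R (right (90° clockwise)) -> East
  R (right (90° clockwise)) -> South
  R (right (90° clockwise)) -> West
  L (left (90° counter-clockwise)) -> South
  U (U-turn (180°)) -> North
Final: North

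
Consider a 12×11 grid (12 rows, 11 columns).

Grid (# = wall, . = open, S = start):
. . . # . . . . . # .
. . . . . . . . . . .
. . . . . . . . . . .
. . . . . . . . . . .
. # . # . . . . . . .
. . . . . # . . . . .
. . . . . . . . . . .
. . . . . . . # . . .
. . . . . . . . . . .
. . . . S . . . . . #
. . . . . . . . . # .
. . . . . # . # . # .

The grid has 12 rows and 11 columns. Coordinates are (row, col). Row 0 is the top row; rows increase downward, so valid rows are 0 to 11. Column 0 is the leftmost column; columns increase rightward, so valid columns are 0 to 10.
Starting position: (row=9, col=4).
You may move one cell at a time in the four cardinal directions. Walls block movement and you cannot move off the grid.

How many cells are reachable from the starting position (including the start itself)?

Answer: Reachable cells: 119

Derivation:
BFS flood-fill from (row=9, col=4):
  Distance 0: (row=9, col=4)
  Distance 1: (row=8, col=4), (row=9, col=3), (row=9, col=5), (row=10, col=4)
  Distance 2: (row=7, col=4), (row=8, col=3), (row=8, col=5), (row=9, col=2), (row=9, col=6), (row=10, col=3), (row=10, col=5), (row=11, col=4)
  Distance 3: (row=6, col=4), (row=7, col=3), (row=7, col=5), (row=8, col=2), (row=8, col=6), (row=9, col=1), (row=9, col=7), (row=10, col=2), (row=10, col=6), (row=11, col=3)
  Distance 4: (row=5, col=4), (row=6, col=3), (row=6, col=5), (row=7, col=2), (row=7, col=6), (row=8, col=1), (row=8, col=7), (row=9, col=0), (row=9, col=8), (row=10, col=1), (row=10, col=7), (row=11, col=2), (row=11, col=6)
  Distance 5: (row=4, col=4), (row=5, col=3), (row=6, col=2), (row=6, col=6), (row=7, col=1), (row=8, col=0), (row=8, col=8), (row=9, col=9), (row=10, col=0), (row=10, col=8), (row=11, col=1)
  Distance 6: (row=3, col=4), (row=4, col=5), (row=5, col=2), (row=5, col=6), (row=6, col=1), (row=6, col=7), (row=7, col=0), (row=7, col=8), (row=8, col=9), (row=11, col=0), (row=11, col=8)
  Distance 7: (row=2, col=4), (row=3, col=3), (row=3, col=5), (row=4, col=2), (row=4, col=6), (row=5, col=1), (row=5, col=7), (row=6, col=0), (row=6, col=8), (row=7, col=9), (row=8, col=10)
  Distance 8: (row=1, col=4), (row=2, col=3), (row=2, col=5), (row=3, col=2), (row=3, col=6), (row=4, col=7), (row=5, col=0), (row=5, col=8), (row=6, col=9), (row=7, col=10)
  Distance 9: (row=0, col=4), (row=1, col=3), (row=1, col=5), (row=2, col=2), (row=2, col=6), (row=3, col=1), (row=3, col=7), (row=4, col=0), (row=4, col=8), (row=5, col=9), (row=6, col=10)
  Distance 10: (row=0, col=5), (row=1, col=2), (row=1, col=6), (row=2, col=1), (row=2, col=7), (row=3, col=0), (row=3, col=8), (row=4, col=9), (row=5, col=10)
  Distance 11: (row=0, col=2), (row=0, col=6), (row=1, col=1), (row=1, col=7), (row=2, col=0), (row=2, col=8), (row=3, col=9), (row=4, col=10)
  Distance 12: (row=0, col=1), (row=0, col=7), (row=1, col=0), (row=1, col=8), (row=2, col=9), (row=3, col=10)
  Distance 13: (row=0, col=0), (row=0, col=8), (row=1, col=9), (row=2, col=10)
  Distance 14: (row=1, col=10)
  Distance 15: (row=0, col=10)
Total reachable: 119 (grid has 121 open cells total)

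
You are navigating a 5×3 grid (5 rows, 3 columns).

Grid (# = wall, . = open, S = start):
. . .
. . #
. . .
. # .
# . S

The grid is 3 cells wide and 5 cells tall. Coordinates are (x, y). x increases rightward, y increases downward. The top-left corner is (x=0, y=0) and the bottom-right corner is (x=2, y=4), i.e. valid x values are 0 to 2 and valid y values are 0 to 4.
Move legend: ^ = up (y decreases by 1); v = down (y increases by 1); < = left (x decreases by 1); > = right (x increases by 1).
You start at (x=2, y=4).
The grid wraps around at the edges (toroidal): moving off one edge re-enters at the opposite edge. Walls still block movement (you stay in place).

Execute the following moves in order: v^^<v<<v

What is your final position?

Answer: Final position: (x=1, y=0)

Derivation:
Start: (x=2, y=4)
  v (down): (x=2, y=4) -> (x=2, y=0)
  ^ (up): (x=2, y=0) -> (x=2, y=4)
  ^ (up): (x=2, y=4) -> (x=2, y=3)
  < (left): blocked, stay at (x=2, y=3)
  v (down): (x=2, y=3) -> (x=2, y=4)
  < (left): (x=2, y=4) -> (x=1, y=4)
  < (left): blocked, stay at (x=1, y=4)
  v (down): (x=1, y=4) -> (x=1, y=0)
Final: (x=1, y=0)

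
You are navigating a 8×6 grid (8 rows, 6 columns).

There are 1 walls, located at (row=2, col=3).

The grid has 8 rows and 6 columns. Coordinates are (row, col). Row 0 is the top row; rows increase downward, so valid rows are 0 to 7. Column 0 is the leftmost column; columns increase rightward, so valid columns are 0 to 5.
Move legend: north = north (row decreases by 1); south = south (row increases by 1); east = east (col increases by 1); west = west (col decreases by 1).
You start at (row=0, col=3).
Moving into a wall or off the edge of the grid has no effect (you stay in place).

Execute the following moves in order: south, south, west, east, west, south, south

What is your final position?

Answer: Final position: (row=3, col=2)

Derivation:
Start: (row=0, col=3)
  south (south): (row=0, col=3) -> (row=1, col=3)
  south (south): blocked, stay at (row=1, col=3)
  west (west): (row=1, col=3) -> (row=1, col=2)
  east (east): (row=1, col=2) -> (row=1, col=3)
  west (west): (row=1, col=3) -> (row=1, col=2)
  south (south): (row=1, col=2) -> (row=2, col=2)
  south (south): (row=2, col=2) -> (row=3, col=2)
Final: (row=3, col=2)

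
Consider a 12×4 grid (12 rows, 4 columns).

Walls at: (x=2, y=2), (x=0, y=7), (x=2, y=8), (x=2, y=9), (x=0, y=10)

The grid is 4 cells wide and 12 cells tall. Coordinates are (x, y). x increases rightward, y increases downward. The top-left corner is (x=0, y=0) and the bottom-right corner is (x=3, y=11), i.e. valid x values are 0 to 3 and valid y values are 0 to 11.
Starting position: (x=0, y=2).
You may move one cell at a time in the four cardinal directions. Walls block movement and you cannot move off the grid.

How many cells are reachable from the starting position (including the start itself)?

Answer: Reachable cells: 43

Derivation:
BFS flood-fill from (x=0, y=2):
  Distance 0: (x=0, y=2)
  Distance 1: (x=0, y=1), (x=1, y=2), (x=0, y=3)
  Distance 2: (x=0, y=0), (x=1, y=1), (x=1, y=3), (x=0, y=4)
  Distance 3: (x=1, y=0), (x=2, y=1), (x=2, y=3), (x=1, y=4), (x=0, y=5)
  Distance 4: (x=2, y=0), (x=3, y=1), (x=3, y=3), (x=2, y=4), (x=1, y=5), (x=0, y=6)
  Distance 5: (x=3, y=0), (x=3, y=2), (x=3, y=4), (x=2, y=5), (x=1, y=6)
  Distance 6: (x=3, y=5), (x=2, y=6), (x=1, y=7)
  Distance 7: (x=3, y=6), (x=2, y=7), (x=1, y=8)
  Distance 8: (x=3, y=7), (x=0, y=8), (x=1, y=9)
  Distance 9: (x=3, y=8), (x=0, y=9), (x=1, y=10)
  Distance 10: (x=3, y=9), (x=2, y=10), (x=1, y=11)
  Distance 11: (x=3, y=10), (x=0, y=11), (x=2, y=11)
  Distance 12: (x=3, y=11)
Total reachable: 43 (grid has 43 open cells total)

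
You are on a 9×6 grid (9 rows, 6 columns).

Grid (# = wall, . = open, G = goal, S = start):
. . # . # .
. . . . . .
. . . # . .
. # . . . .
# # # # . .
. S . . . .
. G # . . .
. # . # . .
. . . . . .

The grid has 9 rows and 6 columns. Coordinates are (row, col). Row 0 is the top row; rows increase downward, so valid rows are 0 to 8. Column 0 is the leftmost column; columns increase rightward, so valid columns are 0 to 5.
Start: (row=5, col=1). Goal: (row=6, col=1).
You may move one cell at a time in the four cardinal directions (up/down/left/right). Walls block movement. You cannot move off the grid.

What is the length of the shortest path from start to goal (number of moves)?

BFS from (row=5, col=1) until reaching (row=6, col=1):
  Distance 0: (row=5, col=1)
  Distance 1: (row=5, col=0), (row=5, col=2), (row=6, col=1)  <- goal reached here
One shortest path (1 moves): (row=5, col=1) -> (row=6, col=1)

Answer: Shortest path length: 1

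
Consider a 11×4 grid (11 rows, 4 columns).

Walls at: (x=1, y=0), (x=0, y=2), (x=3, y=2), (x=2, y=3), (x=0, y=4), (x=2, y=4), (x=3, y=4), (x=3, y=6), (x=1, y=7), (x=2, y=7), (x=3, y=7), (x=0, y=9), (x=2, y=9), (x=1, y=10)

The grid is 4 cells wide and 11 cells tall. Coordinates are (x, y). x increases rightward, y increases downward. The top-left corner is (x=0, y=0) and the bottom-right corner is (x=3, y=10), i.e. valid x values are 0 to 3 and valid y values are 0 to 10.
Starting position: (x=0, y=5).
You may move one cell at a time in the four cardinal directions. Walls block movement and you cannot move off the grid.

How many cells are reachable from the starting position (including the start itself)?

Answer: Reachable cells: 28

Derivation:
BFS flood-fill from (x=0, y=5):
  Distance 0: (x=0, y=5)
  Distance 1: (x=1, y=5), (x=0, y=6)
  Distance 2: (x=1, y=4), (x=2, y=5), (x=1, y=6), (x=0, y=7)
  Distance 3: (x=1, y=3), (x=3, y=5), (x=2, y=6), (x=0, y=8)
  Distance 4: (x=1, y=2), (x=0, y=3), (x=1, y=8)
  Distance 5: (x=1, y=1), (x=2, y=2), (x=2, y=8), (x=1, y=9)
  Distance 6: (x=0, y=1), (x=2, y=1), (x=3, y=8)
  Distance 7: (x=0, y=0), (x=2, y=0), (x=3, y=1), (x=3, y=9)
  Distance 8: (x=3, y=0), (x=3, y=10)
  Distance 9: (x=2, y=10)
Total reachable: 28 (grid has 30 open cells total)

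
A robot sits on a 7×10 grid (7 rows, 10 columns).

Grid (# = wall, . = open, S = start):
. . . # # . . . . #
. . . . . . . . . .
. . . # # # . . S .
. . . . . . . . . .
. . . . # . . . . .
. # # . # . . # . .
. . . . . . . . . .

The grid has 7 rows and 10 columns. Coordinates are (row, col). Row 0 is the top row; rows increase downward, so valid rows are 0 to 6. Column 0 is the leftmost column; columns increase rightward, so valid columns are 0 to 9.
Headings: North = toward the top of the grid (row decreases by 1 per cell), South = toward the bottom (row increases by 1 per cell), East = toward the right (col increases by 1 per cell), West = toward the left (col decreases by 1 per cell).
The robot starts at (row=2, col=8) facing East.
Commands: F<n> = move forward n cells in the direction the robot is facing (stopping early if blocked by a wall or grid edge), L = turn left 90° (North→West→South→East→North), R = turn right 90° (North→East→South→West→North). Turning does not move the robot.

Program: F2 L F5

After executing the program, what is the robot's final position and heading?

Answer: Final position: (row=1, col=9), facing North

Derivation:
Start: (row=2, col=8), facing East
  F2: move forward 1/2 (blocked), now at (row=2, col=9)
  L: turn left, now facing North
  F5: move forward 1/5 (blocked), now at (row=1, col=9)
Final: (row=1, col=9), facing North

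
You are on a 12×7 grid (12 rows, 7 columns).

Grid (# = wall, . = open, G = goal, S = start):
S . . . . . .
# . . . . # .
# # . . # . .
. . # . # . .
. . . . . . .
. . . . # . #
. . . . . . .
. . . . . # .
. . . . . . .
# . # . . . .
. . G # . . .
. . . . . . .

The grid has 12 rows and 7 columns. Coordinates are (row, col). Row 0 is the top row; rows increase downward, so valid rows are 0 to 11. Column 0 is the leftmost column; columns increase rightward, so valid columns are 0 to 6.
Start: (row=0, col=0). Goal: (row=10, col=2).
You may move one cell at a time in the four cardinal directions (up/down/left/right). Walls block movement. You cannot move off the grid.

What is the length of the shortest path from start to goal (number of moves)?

BFS from (row=0, col=0) until reaching (row=10, col=2):
  Distance 0: (row=0, col=0)
  Distance 1: (row=0, col=1)
  Distance 2: (row=0, col=2), (row=1, col=1)
  Distance 3: (row=0, col=3), (row=1, col=2)
  Distance 4: (row=0, col=4), (row=1, col=3), (row=2, col=2)
  Distance 5: (row=0, col=5), (row=1, col=4), (row=2, col=3)
  Distance 6: (row=0, col=6), (row=3, col=3)
  Distance 7: (row=1, col=6), (row=4, col=3)
  Distance 8: (row=2, col=6), (row=4, col=2), (row=4, col=4), (row=5, col=3)
  Distance 9: (row=2, col=5), (row=3, col=6), (row=4, col=1), (row=4, col=5), (row=5, col=2), (row=6, col=3)
  Distance 10: (row=3, col=1), (row=3, col=5), (row=4, col=0), (row=4, col=6), (row=5, col=1), (row=5, col=5), (row=6, col=2), (row=6, col=4), (row=7, col=3)
  Distance 11: (row=3, col=0), (row=5, col=0), (row=6, col=1), (row=6, col=5), (row=7, col=2), (row=7, col=4), (row=8, col=3)
  Distance 12: (row=6, col=0), (row=6, col=6), (row=7, col=1), (row=8, col=2), (row=8, col=4), (row=9, col=3)
  Distance 13: (row=7, col=0), (row=7, col=6), (row=8, col=1), (row=8, col=5), (row=9, col=4)
  Distance 14: (row=8, col=0), (row=8, col=6), (row=9, col=1), (row=9, col=5), (row=10, col=4)
  Distance 15: (row=9, col=6), (row=10, col=1), (row=10, col=5), (row=11, col=4)
  Distance 16: (row=10, col=0), (row=10, col=2), (row=10, col=6), (row=11, col=1), (row=11, col=3), (row=11, col=5)  <- goal reached here
One shortest path (16 moves): (row=0, col=0) -> (row=0, col=1) -> (row=0, col=2) -> (row=0, col=3) -> (row=1, col=3) -> (row=2, col=3) -> (row=3, col=3) -> (row=4, col=3) -> (row=4, col=2) -> (row=4, col=1) -> (row=5, col=1) -> (row=6, col=1) -> (row=7, col=1) -> (row=8, col=1) -> (row=9, col=1) -> (row=10, col=1) -> (row=10, col=2)

Answer: Shortest path length: 16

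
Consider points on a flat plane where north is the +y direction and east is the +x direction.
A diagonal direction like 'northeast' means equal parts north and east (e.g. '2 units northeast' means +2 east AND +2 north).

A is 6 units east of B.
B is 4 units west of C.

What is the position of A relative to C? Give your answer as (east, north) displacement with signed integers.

Place C at the origin (east=0, north=0).
  B is 4 units west of C: delta (east=-4, north=+0); B at (east=-4, north=0).
  A is 6 units east of B: delta (east=+6, north=+0); A at (east=2, north=0).
Therefore A relative to C: (east=2, north=0).

Answer: A is at (east=2, north=0) relative to C.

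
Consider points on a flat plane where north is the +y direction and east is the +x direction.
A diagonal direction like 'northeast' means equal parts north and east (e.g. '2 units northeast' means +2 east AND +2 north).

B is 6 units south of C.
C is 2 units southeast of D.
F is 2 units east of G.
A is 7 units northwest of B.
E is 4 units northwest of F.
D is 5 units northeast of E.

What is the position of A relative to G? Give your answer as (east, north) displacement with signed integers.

Answer: A is at (east=-2, north=8) relative to G.

Derivation:
Place G at the origin (east=0, north=0).
  F is 2 units east of G: delta (east=+2, north=+0); F at (east=2, north=0).
  E is 4 units northwest of F: delta (east=-4, north=+4); E at (east=-2, north=4).
  D is 5 units northeast of E: delta (east=+5, north=+5); D at (east=3, north=9).
  C is 2 units southeast of D: delta (east=+2, north=-2); C at (east=5, north=7).
  B is 6 units south of C: delta (east=+0, north=-6); B at (east=5, north=1).
  A is 7 units northwest of B: delta (east=-7, north=+7); A at (east=-2, north=8).
Therefore A relative to G: (east=-2, north=8).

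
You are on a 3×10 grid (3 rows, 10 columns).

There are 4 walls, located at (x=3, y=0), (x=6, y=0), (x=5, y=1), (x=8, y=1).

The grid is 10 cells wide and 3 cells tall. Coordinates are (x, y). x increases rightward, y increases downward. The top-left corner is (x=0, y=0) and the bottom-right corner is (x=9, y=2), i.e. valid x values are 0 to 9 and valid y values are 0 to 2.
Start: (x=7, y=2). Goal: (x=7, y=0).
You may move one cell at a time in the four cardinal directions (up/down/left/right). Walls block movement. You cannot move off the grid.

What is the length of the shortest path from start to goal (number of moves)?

Answer: Shortest path length: 2

Derivation:
BFS from (x=7, y=2) until reaching (x=7, y=0):
  Distance 0: (x=7, y=2)
  Distance 1: (x=7, y=1), (x=6, y=2), (x=8, y=2)
  Distance 2: (x=7, y=0), (x=6, y=1), (x=5, y=2), (x=9, y=2)  <- goal reached here
One shortest path (2 moves): (x=7, y=2) -> (x=7, y=1) -> (x=7, y=0)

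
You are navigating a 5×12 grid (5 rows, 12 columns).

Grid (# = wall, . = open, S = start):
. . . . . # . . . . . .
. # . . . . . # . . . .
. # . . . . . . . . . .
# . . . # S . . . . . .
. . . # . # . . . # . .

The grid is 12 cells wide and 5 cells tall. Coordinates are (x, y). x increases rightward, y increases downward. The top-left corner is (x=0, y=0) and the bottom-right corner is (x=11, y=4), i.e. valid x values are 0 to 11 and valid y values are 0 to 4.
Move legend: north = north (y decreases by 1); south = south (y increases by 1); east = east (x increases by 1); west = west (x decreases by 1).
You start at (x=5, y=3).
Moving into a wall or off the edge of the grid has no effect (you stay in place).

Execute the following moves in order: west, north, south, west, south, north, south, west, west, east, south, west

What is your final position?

Start: (x=5, y=3)
  west (west): blocked, stay at (x=5, y=3)
  north (north): (x=5, y=3) -> (x=5, y=2)
  south (south): (x=5, y=2) -> (x=5, y=3)
  west (west): blocked, stay at (x=5, y=3)
  south (south): blocked, stay at (x=5, y=3)
  north (north): (x=5, y=3) -> (x=5, y=2)
  south (south): (x=5, y=2) -> (x=5, y=3)
  west (west): blocked, stay at (x=5, y=3)
  west (west): blocked, stay at (x=5, y=3)
  east (east): (x=5, y=3) -> (x=6, y=3)
  south (south): (x=6, y=3) -> (x=6, y=4)
  west (west): blocked, stay at (x=6, y=4)
Final: (x=6, y=4)

Answer: Final position: (x=6, y=4)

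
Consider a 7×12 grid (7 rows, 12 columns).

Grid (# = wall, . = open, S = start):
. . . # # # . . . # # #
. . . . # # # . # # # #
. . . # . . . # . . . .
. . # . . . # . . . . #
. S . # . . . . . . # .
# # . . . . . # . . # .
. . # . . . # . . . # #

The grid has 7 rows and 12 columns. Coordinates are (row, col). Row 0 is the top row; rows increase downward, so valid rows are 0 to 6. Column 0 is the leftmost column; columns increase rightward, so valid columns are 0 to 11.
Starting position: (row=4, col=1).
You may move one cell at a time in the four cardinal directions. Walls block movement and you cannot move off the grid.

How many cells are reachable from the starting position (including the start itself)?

Answer: Reachable cells: 48

Derivation:
BFS flood-fill from (row=4, col=1):
  Distance 0: (row=4, col=1)
  Distance 1: (row=3, col=1), (row=4, col=0), (row=4, col=2)
  Distance 2: (row=2, col=1), (row=3, col=0), (row=5, col=2)
  Distance 3: (row=1, col=1), (row=2, col=0), (row=2, col=2), (row=5, col=3)
  Distance 4: (row=0, col=1), (row=1, col=0), (row=1, col=2), (row=5, col=4), (row=6, col=3)
  Distance 5: (row=0, col=0), (row=0, col=2), (row=1, col=3), (row=4, col=4), (row=5, col=5), (row=6, col=4)
  Distance 6: (row=3, col=4), (row=4, col=5), (row=5, col=6), (row=6, col=5)
  Distance 7: (row=2, col=4), (row=3, col=3), (row=3, col=5), (row=4, col=6)
  Distance 8: (row=2, col=5), (row=4, col=7)
  Distance 9: (row=2, col=6), (row=3, col=7), (row=4, col=8)
  Distance 10: (row=3, col=8), (row=4, col=9), (row=5, col=8)
  Distance 11: (row=2, col=8), (row=3, col=9), (row=5, col=9), (row=6, col=8)
  Distance 12: (row=2, col=9), (row=3, col=10), (row=6, col=7), (row=6, col=9)
  Distance 13: (row=2, col=10)
  Distance 14: (row=2, col=11)
Total reachable: 48 (grid has 56 open cells total)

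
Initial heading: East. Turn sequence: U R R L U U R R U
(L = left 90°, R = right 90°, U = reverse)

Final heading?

Answer: Final heading: North

Derivation:
Start: East
  U (U-turn (180°)) -> West
  R (right (90° clockwise)) -> North
  R (right (90° clockwise)) -> East
  L (left (90° counter-clockwise)) -> North
  U (U-turn (180°)) -> South
  U (U-turn (180°)) -> North
  R (right (90° clockwise)) -> East
  R (right (90° clockwise)) -> South
  U (U-turn (180°)) -> North
Final: North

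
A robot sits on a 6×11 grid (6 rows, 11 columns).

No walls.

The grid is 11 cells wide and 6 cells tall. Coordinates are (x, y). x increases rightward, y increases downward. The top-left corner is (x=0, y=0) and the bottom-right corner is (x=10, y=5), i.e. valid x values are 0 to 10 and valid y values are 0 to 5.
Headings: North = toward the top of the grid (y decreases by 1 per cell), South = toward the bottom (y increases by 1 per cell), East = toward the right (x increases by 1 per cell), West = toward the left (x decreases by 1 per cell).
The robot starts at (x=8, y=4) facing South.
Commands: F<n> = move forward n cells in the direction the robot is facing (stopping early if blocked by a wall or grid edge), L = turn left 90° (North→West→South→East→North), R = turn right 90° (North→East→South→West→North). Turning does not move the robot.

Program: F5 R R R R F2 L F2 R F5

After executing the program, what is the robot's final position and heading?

Start: (x=8, y=4), facing South
  F5: move forward 1/5 (blocked), now at (x=8, y=5)
  R: turn right, now facing West
  R: turn right, now facing North
  R: turn right, now facing East
  R: turn right, now facing South
  F2: move forward 0/2 (blocked), now at (x=8, y=5)
  L: turn left, now facing East
  F2: move forward 2, now at (x=10, y=5)
  R: turn right, now facing South
  F5: move forward 0/5 (blocked), now at (x=10, y=5)
Final: (x=10, y=5), facing South

Answer: Final position: (x=10, y=5), facing South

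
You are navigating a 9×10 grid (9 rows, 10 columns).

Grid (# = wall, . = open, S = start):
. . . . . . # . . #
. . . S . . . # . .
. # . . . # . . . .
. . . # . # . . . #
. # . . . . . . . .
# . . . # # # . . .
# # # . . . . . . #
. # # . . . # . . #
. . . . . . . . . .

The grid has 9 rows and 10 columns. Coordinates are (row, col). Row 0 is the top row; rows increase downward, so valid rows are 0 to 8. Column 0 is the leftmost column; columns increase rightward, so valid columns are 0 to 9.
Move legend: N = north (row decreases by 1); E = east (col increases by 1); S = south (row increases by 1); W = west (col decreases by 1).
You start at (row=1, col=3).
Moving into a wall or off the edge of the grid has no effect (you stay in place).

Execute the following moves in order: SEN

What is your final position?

Answer: Final position: (row=1, col=4)

Derivation:
Start: (row=1, col=3)
  S (south): (row=1, col=3) -> (row=2, col=3)
  E (east): (row=2, col=3) -> (row=2, col=4)
  N (north): (row=2, col=4) -> (row=1, col=4)
Final: (row=1, col=4)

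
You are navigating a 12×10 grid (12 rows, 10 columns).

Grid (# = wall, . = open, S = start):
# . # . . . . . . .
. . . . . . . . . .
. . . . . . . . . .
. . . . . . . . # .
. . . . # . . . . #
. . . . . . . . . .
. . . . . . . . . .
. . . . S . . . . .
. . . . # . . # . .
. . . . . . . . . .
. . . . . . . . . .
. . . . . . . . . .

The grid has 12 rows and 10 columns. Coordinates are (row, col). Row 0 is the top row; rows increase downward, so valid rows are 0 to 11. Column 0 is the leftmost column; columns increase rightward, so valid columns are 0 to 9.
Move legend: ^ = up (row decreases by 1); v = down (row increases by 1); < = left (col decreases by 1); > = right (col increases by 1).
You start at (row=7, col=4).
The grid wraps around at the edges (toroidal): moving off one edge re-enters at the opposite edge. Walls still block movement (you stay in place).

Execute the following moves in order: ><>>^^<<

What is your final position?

Start: (row=7, col=4)
  > (right): (row=7, col=4) -> (row=7, col=5)
  < (left): (row=7, col=5) -> (row=7, col=4)
  > (right): (row=7, col=4) -> (row=7, col=5)
  > (right): (row=7, col=5) -> (row=7, col=6)
  ^ (up): (row=7, col=6) -> (row=6, col=6)
  ^ (up): (row=6, col=6) -> (row=5, col=6)
  < (left): (row=5, col=6) -> (row=5, col=5)
  < (left): (row=5, col=5) -> (row=5, col=4)
Final: (row=5, col=4)

Answer: Final position: (row=5, col=4)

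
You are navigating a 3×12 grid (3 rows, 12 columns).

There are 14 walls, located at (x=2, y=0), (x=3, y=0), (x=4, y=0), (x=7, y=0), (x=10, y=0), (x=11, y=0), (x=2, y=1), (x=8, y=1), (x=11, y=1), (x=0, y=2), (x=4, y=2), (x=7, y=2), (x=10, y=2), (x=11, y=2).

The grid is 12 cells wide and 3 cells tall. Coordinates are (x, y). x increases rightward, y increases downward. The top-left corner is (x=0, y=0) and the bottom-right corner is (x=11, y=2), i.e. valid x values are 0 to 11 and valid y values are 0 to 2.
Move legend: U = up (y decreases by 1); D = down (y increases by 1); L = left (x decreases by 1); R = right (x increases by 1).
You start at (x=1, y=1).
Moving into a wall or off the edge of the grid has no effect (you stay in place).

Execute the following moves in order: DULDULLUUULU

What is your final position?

Start: (x=1, y=1)
  D (down): (x=1, y=1) -> (x=1, y=2)
  U (up): (x=1, y=2) -> (x=1, y=1)
  L (left): (x=1, y=1) -> (x=0, y=1)
  D (down): blocked, stay at (x=0, y=1)
  U (up): (x=0, y=1) -> (x=0, y=0)
  L (left): blocked, stay at (x=0, y=0)
  L (left): blocked, stay at (x=0, y=0)
  [×3]U (up): blocked, stay at (x=0, y=0)
  L (left): blocked, stay at (x=0, y=0)
  U (up): blocked, stay at (x=0, y=0)
Final: (x=0, y=0)

Answer: Final position: (x=0, y=0)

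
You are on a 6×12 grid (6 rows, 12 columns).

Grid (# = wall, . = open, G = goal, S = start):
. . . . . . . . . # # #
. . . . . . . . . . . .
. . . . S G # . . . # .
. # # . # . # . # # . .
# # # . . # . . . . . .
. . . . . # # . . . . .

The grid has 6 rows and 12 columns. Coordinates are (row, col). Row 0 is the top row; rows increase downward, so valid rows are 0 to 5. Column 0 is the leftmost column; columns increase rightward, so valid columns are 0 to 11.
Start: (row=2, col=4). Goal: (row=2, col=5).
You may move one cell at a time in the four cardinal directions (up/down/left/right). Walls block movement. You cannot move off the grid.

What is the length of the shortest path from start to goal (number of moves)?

Answer: Shortest path length: 1

Derivation:
BFS from (row=2, col=4) until reaching (row=2, col=5):
  Distance 0: (row=2, col=4)
  Distance 1: (row=1, col=4), (row=2, col=3), (row=2, col=5)  <- goal reached here
One shortest path (1 moves): (row=2, col=4) -> (row=2, col=5)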